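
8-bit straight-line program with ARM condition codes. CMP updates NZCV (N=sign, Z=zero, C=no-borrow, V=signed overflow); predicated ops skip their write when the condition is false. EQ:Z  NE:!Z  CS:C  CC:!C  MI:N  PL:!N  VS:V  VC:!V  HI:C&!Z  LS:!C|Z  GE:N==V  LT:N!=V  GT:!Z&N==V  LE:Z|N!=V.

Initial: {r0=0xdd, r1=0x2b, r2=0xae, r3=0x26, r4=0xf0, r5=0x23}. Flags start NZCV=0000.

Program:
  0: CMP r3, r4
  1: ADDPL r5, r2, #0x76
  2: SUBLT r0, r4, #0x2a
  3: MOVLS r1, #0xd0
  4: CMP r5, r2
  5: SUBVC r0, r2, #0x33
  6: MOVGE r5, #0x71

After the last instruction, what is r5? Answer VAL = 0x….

VAL = 0x71

[0] flags=0000 → (cmp)
[1] flags=0000 PL?T → r5=0x24
[2] flags=0000 LT?F → skip
[3] flags=0000 LS?T → r1=0xd0
[4] flags=0000 → (cmp)
[5] flags=0000 VC?T → r0=0x7b
[6] flags=0000 GE?T → r5=0x71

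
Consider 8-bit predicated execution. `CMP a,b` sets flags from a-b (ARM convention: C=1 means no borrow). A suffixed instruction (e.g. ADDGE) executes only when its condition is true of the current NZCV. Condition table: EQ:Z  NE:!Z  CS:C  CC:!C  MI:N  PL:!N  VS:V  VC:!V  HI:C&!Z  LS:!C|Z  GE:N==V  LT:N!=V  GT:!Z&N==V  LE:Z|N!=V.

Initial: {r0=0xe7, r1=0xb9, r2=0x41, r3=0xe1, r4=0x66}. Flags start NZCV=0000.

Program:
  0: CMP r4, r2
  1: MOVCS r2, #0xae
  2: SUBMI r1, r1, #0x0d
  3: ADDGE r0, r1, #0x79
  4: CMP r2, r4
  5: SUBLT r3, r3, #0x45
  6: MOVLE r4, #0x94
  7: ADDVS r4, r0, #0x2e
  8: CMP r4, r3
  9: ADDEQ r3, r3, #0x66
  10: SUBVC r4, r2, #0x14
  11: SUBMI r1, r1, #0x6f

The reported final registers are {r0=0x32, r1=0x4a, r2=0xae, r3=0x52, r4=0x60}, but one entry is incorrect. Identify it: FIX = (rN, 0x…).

[0] flags=0010 → (cmp)
[1] flags=0010 CS?T → r2=0xae
[2] flags=0010 MI?F → skip
[3] flags=0010 GE?T → r0=0x32
[4] flags=0011 → (cmp)
[5] flags=0011 LT?T → r3=0x9c
[6] flags=0011 LE?T → r4=0x94
[7] flags=0011 VS?T → r4=0x60
[8] flags=1001 → (cmp)
[9] flags=1001 EQ?F → skip
[10] flags=1001 VC?F → skip
[11] flags=1001 MI?T → r1=0x4a

FIX = (r3, 0x9c)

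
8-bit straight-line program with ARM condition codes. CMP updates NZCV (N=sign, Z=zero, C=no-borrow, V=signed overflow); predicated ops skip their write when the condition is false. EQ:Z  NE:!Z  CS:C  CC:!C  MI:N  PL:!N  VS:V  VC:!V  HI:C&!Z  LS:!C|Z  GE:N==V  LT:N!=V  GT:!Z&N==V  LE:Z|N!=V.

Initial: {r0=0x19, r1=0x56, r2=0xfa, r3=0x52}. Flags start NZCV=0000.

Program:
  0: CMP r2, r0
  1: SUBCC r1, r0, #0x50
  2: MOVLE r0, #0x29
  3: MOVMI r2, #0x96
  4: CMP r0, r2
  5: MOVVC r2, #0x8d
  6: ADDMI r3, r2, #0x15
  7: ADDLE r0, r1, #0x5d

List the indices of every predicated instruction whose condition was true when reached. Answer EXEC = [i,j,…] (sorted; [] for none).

EXEC = [2,3,6]

0: ✓ CMP  NZCV=1010
1: · SUBCC
2: ✓ MOVLE  r0←0x29
3: ✓ MOVMI  r2←0x96
4: ✓ CMP  NZCV=1001
5: · MOVVC
6: ✓ ADDMI  r3←0xab
7: · ADDLE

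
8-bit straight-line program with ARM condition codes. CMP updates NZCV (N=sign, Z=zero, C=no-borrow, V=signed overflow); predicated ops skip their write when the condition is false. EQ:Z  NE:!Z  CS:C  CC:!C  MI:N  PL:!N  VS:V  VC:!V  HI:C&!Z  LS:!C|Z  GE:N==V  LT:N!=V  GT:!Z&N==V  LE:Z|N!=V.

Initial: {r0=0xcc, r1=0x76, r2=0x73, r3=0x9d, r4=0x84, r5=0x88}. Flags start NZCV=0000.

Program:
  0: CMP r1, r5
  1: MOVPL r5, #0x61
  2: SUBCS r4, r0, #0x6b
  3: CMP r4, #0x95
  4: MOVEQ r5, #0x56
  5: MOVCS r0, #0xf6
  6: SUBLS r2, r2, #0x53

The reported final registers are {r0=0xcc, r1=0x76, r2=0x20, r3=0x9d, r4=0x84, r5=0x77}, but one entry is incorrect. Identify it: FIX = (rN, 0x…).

0: ✓ CMP  NZCV=1001
1: · MOVPL
2: · SUBCS
3: ✓ CMP  NZCV=1000
4: · MOVEQ
5: · MOVCS
6: ✓ SUBLS  r2←0x20

FIX = (r5, 0x88)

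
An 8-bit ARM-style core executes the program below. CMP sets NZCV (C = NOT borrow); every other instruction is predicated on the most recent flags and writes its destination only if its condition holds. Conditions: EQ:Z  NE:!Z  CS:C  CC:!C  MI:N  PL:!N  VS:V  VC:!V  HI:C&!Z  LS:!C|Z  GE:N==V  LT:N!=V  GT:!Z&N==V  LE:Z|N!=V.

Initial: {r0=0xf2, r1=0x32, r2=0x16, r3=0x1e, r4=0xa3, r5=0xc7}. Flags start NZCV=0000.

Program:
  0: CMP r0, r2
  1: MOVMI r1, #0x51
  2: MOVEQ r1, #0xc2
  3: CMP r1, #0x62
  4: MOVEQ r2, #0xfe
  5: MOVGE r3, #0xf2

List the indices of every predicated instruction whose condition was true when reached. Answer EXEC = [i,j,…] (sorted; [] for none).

EXEC = [1]

[0] flags=1010 → (cmp)
[1] flags=1010 MI?T → r1=0x51
[2] flags=1010 EQ?F → skip
[3] flags=1000 → (cmp)
[4] flags=1000 EQ?F → skip
[5] flags=1000 GE?F → skip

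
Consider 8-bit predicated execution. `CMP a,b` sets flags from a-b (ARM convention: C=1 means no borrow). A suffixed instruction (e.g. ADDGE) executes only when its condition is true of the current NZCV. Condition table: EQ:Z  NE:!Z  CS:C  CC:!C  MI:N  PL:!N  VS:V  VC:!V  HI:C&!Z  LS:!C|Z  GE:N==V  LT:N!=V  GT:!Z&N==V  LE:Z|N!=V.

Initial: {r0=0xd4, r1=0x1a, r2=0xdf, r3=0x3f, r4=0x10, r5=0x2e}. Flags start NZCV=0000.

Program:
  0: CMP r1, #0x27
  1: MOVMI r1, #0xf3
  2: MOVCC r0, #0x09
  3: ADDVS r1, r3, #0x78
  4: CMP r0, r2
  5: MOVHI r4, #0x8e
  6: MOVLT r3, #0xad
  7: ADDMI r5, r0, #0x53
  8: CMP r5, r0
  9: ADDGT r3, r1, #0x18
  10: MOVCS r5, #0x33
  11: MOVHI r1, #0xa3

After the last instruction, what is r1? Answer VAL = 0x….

0: ✓ CMP  NZCV=1000
1: ✓ MOVMI  r1←0xf3
2: ✓ MOVCC  r0←0x09
3: · ADDVS
4: ✓ CMP  NZCV=0000
5: · MOVHI
6: · MOVLT
7: · ADDMI
8: ✓ CMP  NZCV=0010
9: ✓ ADDGT  r3←0x0b
10: ✓ MOVCS  r5←0x33
11: ✓ MOVHI  r1←0xa3

VAL = 0xa3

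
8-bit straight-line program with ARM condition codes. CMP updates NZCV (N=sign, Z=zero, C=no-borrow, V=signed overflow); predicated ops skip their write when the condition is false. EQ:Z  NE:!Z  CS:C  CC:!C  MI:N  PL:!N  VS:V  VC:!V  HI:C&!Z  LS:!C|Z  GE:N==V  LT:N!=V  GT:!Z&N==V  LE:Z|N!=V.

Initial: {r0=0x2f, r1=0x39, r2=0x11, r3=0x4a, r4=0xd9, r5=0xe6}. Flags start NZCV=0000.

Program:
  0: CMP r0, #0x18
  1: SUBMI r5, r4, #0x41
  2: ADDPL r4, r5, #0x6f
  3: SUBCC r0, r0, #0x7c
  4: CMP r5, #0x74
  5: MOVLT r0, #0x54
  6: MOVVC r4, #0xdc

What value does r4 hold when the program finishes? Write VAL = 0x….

0: ✓ CMP  NZCV=0010
1: · SUBMI
2: ✓ ADDPL  r4←0x55
3: · SUBCC
4: ✓ CMP  NZCV=0011
5: ✓ MOVLT  r0←0x54
6: · MOVVC

VAL = 0x55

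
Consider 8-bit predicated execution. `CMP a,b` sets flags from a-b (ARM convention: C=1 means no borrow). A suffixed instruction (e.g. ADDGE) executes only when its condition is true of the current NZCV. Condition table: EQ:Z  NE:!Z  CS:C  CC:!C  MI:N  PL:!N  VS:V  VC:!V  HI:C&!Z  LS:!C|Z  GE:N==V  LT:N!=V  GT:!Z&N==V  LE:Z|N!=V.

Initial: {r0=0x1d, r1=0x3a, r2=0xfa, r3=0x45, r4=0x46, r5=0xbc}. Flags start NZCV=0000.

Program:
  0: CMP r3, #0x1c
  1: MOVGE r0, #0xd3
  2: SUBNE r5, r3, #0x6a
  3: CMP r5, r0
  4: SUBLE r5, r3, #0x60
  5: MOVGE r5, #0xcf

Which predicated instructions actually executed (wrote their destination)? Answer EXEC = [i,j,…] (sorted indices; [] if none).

EXEC = [1,2,5]

[0] flags=0010 → (cmp)
[1] flags=0010 GE?T → r0=0xd3
[2] flags=0010 NE?T → r5=0xdb
[3] flags=0010 → (cmp)
[4] flags=0010 LE?F → skip
[5] flags=0010 GE?T → r5=0xcf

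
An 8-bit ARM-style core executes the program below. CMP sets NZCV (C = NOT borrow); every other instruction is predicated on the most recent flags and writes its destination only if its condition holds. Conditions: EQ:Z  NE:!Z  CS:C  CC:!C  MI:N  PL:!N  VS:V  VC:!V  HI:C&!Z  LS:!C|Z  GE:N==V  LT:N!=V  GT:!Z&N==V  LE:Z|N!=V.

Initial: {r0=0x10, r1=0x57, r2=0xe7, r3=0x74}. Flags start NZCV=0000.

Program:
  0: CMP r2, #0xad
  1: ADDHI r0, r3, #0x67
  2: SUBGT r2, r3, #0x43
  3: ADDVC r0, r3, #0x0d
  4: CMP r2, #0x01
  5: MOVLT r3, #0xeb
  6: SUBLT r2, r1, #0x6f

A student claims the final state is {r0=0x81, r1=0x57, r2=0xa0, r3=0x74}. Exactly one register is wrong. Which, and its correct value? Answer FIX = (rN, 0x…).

FIX = (r2, 0x31)

[0] flags=0010 → (cmp)
[1] flags=0010 HI?T → r0=0xdb
[2] flags=0010 GT?T → r2=0x31
[3] flags=0010 VC?T → r0=0x81
[4] flags=0010 → (cmp)
[5] flags=0010 LT?F → skip
[6] flags=0010 LT?F → skip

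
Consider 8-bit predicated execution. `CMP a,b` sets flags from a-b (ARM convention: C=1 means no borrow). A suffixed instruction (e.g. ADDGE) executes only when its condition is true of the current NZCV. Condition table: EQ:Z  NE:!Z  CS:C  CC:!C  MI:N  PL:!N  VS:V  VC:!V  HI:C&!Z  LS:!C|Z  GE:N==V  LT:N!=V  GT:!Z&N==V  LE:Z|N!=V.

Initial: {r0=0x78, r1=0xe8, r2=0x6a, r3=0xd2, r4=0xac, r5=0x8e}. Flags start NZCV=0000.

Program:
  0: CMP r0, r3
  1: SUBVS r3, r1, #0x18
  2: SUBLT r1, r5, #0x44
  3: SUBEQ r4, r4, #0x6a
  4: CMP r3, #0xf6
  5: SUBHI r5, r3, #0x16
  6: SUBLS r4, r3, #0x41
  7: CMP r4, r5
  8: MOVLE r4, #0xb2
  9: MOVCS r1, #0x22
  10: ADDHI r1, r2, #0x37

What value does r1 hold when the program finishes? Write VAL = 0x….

0: ✓ CMP  NZCV=1001
1: ✓ SUBVS  r3←0xd0
2: · SUBLT
3: · SUBEQ
4: ✓ CMP  NZCV=1000
5: · SUBHI
6: ✓ SUBLS  r4←0x8f
7: ✓ CMP  NZCV=0010
8: · MOVLE
9: ✓ MOVCS  r1←0x22
10: ✓ ADDHI  r1←0xa1

VAL = 0xa1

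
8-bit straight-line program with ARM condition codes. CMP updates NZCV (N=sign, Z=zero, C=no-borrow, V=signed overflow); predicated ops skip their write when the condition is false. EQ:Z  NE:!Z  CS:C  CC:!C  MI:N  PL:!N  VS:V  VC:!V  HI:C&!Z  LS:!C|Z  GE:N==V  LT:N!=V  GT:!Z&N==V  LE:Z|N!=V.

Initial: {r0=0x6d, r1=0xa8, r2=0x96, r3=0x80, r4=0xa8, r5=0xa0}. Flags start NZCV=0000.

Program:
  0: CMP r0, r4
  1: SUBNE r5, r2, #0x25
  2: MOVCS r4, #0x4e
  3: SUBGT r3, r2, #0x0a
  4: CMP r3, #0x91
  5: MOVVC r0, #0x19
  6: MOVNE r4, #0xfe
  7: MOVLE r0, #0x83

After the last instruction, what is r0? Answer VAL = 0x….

[0] flags=1001 → (cmp)
[1] flags=1001 NE?T → r5=0x71
[2] flags=1001 CS?F → skip
[3] flags=1001 GT?T → r3=0x8c
[4] flags=1000 → (cmp)
[5] flags=1000 VC?T → r0=0x19
[6] flags=1000 NE?T → r4=0xfe
[7] flags=1000 LE?T → r0=0x83

VAL = 0x83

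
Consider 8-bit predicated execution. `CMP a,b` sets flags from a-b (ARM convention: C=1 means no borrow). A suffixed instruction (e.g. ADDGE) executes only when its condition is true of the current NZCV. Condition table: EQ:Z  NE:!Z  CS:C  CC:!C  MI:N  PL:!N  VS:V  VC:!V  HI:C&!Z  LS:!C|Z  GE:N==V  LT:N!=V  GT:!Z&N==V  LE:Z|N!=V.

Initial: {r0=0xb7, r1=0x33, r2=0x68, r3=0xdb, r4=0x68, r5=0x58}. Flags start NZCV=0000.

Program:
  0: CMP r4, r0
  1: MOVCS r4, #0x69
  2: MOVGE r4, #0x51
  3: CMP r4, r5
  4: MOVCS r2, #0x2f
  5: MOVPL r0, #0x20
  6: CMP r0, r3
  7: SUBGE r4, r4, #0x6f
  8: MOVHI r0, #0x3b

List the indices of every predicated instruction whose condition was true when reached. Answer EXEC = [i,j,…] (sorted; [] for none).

0: ✓ CMP  NZCV=1001
1: · MOVCS
2: ✓ MOVGE  r4←0x51
3: ✓ CMP  NZCV=1000
4: · MOVCS
5: · MOVPL
6: ✓ CMP  NZCV=1000
7: · SUBGE
8: · MOVHI

EXEC = [2]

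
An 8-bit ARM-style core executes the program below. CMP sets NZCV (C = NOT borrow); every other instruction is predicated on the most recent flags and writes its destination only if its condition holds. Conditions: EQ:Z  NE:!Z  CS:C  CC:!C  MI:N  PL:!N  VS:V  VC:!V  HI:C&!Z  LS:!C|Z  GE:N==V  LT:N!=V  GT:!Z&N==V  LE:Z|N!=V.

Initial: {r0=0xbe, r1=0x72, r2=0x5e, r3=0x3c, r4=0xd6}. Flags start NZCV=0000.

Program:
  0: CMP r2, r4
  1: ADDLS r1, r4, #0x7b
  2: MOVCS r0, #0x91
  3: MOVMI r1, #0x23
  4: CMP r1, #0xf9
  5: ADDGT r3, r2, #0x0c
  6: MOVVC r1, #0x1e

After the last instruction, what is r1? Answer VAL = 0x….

0: ✓ CMP  NZCV=1001
1: ✓ ADDLS  r1←0x51
2: · MOVCS
3: ✓ MOVMI  r1←0x23
4: ✓ CMP  NZCV=0000
5: ✓ ADDGT  r3←0x6a
6: ✓ MOVVC  r1←0x1e

VAL = 0x1e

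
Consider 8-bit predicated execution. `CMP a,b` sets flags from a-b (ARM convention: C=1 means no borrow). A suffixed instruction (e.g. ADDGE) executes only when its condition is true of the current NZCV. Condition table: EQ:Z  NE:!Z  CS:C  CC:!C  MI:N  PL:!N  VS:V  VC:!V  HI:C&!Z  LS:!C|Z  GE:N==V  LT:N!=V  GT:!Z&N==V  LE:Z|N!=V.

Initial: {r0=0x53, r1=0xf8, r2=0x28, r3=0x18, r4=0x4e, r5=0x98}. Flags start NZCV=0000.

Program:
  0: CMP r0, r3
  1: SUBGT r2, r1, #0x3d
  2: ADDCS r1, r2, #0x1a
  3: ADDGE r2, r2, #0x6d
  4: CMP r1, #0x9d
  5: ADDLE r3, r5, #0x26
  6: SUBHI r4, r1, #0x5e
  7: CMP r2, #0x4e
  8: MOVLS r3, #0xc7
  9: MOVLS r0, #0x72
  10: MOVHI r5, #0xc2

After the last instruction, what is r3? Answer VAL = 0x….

VAL = 0xc7

0: ✓ CMP  NZCV=0010
1: ✓ SUBGT  r2←0xbb
2: ✓ ADDCS  r1←0xd5
3: ✓ ADDGE  r2←0x28
4: ✓ CMP  NZCV=0010
5: · ADDLE
6: ✓ SUBHI  r4←0x77
7: ✓ CMP  NZCV=1000
8: ✓ MOVLS  r3←0xc7
9: ✓ MOVLS  r0←0x72
10: · MOVHI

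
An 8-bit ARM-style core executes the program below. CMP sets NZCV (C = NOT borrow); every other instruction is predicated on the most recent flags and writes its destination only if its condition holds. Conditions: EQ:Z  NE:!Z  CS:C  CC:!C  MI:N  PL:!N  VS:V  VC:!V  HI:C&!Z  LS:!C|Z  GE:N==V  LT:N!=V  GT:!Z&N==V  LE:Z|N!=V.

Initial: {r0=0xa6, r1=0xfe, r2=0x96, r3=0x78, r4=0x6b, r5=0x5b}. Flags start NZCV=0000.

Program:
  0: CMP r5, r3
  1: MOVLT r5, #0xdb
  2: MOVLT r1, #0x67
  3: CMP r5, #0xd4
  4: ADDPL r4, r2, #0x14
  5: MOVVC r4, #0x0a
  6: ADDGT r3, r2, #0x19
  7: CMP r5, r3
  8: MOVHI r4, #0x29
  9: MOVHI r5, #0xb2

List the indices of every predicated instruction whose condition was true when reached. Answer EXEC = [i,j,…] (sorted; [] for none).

[0] flags=1000 → (cmp)
[1] flags=1000 LT?T → r5=0xdb
[2] flags=1000 LT?T → r1=0x67
[3] flags=0010 → (cmp)
[4] flags=0010 PL?T → r4=0xaa
[5] flags=0010 VC?T → r4=0x0a
[6] flags=0010 GT?T → r3=0xaf
[7] flags=0010 → (cmp)
[8] flags=0010 HI?T → r4=0x29
[9] flags=0010 HI?T → r5=0xb2

EXEC = [1,2,4,5,6,8,9]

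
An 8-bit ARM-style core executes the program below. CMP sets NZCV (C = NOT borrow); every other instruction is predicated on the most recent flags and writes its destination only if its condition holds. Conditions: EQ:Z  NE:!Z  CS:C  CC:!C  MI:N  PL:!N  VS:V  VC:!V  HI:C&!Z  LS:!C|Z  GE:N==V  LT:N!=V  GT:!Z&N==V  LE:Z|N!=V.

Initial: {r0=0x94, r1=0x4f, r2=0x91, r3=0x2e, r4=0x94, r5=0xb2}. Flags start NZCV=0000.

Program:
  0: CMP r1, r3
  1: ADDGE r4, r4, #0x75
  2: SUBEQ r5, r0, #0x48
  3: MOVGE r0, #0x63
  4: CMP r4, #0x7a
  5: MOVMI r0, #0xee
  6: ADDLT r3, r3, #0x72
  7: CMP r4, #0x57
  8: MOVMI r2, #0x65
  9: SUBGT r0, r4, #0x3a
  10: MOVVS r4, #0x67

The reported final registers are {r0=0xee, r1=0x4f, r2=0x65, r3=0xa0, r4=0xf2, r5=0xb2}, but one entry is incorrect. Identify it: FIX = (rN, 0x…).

FIX = (r4, 0x09)

0: ✓ CMP  NZCV=0010
1: ✓ ADDGE  r4←0x09
2: · SUBEQ
3: ✓ MOVGE  r0←0x63
4: ✓ CMP  NZCV=1000
5: ✓ MOVMI  r0←0xee
6: ✓ ADDLT  r3←0xa0
7: ✓ CMP  NZCV=1000
8: ✓ MOVMI  r2←0x65
9: · SUBGT
10: · MOVVS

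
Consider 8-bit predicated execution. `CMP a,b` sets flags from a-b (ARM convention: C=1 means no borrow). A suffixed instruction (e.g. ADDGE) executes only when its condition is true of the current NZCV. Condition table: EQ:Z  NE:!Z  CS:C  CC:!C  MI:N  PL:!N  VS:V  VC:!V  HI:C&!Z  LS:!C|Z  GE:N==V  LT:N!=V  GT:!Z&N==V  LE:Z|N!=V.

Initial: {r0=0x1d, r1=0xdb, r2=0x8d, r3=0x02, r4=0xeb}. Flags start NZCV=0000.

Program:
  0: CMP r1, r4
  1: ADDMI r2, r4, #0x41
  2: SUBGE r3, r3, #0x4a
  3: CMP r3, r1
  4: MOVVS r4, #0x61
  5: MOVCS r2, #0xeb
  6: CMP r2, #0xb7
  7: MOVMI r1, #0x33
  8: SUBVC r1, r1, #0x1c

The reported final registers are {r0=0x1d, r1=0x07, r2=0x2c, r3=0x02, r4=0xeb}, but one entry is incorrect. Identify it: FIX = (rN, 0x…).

FIX = (r1, 0xbf)

[0] flags=1000 → (cmp)
[1] flags=1000 MI?T → r2=0x2c
[2] flags=1000 GE?F → skip
[3] flags=0000 → (cmp)
[4] flags=0000 VS?F → skip
[5] flags=0000 CS?F → skip
[6] flags=0000 → (cmp)
[7] flags=0000 MI?F → skip
[8] flags=0000 VC?T → r1=0xbf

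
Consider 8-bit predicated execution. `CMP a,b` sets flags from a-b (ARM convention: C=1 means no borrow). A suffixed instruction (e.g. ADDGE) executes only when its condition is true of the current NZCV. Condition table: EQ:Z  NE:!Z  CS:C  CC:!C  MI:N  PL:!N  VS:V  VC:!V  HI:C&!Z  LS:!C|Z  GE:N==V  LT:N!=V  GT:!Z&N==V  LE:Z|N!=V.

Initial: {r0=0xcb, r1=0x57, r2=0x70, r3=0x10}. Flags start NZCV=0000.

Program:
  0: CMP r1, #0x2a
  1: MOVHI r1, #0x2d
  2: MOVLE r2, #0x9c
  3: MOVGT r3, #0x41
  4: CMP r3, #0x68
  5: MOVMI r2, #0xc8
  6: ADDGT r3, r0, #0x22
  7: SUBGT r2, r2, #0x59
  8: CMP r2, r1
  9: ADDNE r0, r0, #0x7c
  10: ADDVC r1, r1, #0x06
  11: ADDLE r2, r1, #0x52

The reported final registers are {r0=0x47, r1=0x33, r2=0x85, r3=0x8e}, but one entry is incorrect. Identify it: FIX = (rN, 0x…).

FIX = (r3, 0x41)

0: ✓ CMP  NZCV=0010
1: ✓ MOVHI  r1←0x2d
2: · MOVLE
3: ✓ MOVGT  r3←0x41
4: ✓ CMP  NZCV=1000
5: ✓ MOVMI  r2←0xc8
6: · ADDGT
7: · SUBGT
8: ✓ CMP  NZCV=1010
9: ✓ ADDNE  r0←0x47
10: ✓ ADDVC  r1←0x33
11: ✓ ADDLE  r2←0x85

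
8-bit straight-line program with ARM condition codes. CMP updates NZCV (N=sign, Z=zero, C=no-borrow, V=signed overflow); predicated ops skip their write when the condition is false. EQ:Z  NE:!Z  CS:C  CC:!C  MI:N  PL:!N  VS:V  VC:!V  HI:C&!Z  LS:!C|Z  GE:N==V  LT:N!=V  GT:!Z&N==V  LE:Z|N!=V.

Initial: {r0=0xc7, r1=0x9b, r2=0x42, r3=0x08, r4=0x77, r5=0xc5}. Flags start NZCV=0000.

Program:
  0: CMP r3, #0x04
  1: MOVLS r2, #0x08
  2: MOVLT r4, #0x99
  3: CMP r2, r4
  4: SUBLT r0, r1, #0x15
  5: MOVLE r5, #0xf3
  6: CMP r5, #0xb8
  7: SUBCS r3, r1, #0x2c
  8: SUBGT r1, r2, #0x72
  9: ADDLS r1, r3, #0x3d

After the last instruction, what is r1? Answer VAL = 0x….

VAL = 0xd0

0: ✓ CMP  NZCV=0010
1: · MOVLS
2: · MOVLT
3: ✓ CMP  NZCV=1000
4: ✓ SUBLT  r0←0x86
5: ✓ MOVLE  r5←0xf3
6: ✓ CMP  NZCV=0010
7: ✓ SUBCS  r3←0x6f
8: ✓ SUBGT  r1←0xd0
9: · ADDLS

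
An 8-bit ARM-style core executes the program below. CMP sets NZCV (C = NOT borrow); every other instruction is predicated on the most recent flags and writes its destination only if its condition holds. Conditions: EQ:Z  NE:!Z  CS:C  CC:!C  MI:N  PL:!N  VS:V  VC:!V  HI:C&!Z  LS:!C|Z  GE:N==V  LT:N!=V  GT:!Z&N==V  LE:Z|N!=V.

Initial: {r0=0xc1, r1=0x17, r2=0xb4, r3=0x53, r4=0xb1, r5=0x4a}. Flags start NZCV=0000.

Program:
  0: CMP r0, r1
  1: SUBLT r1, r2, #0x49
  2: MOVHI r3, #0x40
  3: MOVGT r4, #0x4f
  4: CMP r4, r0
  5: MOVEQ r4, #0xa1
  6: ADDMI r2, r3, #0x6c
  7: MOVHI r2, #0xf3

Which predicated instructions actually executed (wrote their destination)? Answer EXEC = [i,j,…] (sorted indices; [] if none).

[0] flags=1010 → (cmp)
[1] flags=1010 LT?T → r1=0x6b
[2] flags=1010 HI?T → r3=0x40
[3] flags=1010 GT?F → skip
[4] flags=1000 → (cmp)
[5] flags=1000 EQ?F → skip
[6] flags=1000 MI?T → r2=0xac
[7] flags=1000 HI?F → skip

EXEC = [1,2,6]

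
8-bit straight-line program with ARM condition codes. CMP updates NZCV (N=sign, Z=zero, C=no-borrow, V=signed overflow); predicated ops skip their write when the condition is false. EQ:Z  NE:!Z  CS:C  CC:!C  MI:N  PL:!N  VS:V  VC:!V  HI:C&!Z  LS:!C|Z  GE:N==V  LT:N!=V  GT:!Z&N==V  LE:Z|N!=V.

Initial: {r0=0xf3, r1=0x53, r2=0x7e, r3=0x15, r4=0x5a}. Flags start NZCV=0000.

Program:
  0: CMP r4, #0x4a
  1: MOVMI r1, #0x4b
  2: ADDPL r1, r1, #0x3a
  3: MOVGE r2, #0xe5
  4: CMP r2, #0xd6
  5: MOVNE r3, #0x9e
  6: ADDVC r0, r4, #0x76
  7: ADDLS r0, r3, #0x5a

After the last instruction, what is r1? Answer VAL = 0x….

[0] flags=0010 → (cmp)
[1] flags=0010 MI?F → skip
[2] flags=0010 PL?T → r1=0x8d
[3] flags=0010 GE?T → r2=0xe5
[4] flags=0010 → (cmp)
[5] flags=0010 NE?T → r3=0x9e
[6] flags=0010 VC?T → r0=0xd0
[7] flags=0010 LS?F → skip

VAL = 0x8d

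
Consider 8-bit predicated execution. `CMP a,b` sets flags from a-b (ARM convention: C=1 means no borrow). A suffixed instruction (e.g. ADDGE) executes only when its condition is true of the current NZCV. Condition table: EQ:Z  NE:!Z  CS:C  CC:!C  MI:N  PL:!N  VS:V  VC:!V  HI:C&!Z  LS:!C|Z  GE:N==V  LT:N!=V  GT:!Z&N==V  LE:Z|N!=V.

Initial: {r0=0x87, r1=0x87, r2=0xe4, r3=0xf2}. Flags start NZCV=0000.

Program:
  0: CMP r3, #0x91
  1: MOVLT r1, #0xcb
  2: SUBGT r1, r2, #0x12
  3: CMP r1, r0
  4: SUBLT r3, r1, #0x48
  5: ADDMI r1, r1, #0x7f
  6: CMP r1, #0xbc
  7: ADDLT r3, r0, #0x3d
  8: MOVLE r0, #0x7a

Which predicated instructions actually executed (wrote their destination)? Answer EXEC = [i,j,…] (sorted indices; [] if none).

EXEC = [2]

0: ✓ CMP  NZCV=0010
1: · MOVLT
2: ✓ SUBGT  r1←0xd2
3: ✓ CMP  NZCV=0010
4: · SUBLT
5: · ADDMI
6: ✓ CMP  NZCV=0010
7: · ADDLT
8: · MOVLE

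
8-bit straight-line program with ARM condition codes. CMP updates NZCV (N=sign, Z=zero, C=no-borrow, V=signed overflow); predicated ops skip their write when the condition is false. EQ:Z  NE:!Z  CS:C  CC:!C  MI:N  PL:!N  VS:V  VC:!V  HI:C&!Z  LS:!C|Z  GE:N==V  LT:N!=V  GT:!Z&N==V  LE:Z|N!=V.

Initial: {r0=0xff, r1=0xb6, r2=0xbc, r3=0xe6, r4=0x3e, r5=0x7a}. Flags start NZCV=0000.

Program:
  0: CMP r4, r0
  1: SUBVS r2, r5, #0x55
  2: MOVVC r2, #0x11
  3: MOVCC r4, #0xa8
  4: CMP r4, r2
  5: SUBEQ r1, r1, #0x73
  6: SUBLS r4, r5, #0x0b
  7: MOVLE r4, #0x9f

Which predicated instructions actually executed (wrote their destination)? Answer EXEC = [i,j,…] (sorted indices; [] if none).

0: ✓ CMP  NZCV=0000
1: · SUBVS
2: ✓ MOVVC  r2←0x11
3: ✓ MOVCC  r4←0xa8
4: ✓ CMP  NZCV=1010
5: · SUBEQ
6: · SUBLS
7: ✓ MOVLE  r4←0x9f

EXEC = [2,3,7]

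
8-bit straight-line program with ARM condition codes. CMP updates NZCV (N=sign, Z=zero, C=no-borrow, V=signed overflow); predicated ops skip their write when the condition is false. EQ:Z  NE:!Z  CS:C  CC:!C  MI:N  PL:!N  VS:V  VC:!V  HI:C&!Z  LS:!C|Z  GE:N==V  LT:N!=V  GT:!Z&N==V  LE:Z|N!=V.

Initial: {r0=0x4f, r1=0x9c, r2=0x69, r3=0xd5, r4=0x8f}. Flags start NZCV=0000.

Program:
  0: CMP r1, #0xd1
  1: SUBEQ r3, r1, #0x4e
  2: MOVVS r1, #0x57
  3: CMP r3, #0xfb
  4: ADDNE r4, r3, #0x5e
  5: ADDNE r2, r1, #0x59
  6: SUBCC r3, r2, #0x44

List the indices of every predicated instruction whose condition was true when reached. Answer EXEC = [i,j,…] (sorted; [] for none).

EXEC = [4,5,6]

[0] flags=1000 → (cmp)
[1] flags=1000 EQ?F → skip
[2] flags=1000 VS?F → skip
[3] flags=1000 → (cmp)
[4] flags=1000 NE?T → r4=0x33
[5] flags=1000 NE?T → r2=0xf5
[6] flags=1000 CC?T → r3=0xb1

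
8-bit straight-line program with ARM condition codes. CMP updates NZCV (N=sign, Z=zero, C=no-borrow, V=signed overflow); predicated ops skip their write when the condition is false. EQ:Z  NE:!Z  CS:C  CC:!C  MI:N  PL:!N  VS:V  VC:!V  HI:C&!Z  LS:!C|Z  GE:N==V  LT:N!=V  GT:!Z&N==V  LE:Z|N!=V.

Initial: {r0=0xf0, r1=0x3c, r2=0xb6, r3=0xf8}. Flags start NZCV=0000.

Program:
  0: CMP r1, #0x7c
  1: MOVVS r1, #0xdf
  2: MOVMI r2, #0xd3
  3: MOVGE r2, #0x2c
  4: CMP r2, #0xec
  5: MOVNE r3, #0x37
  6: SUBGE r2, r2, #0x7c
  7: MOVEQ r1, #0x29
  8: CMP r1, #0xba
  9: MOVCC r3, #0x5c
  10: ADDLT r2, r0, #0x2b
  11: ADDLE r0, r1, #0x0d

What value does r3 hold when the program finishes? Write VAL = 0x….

[0] flags=1000 → (cmp)
[1] flags=1000 VS?F → skip
[2] flags=1000 MI?T → r2=0xd3
[3] flags=1000 GE?F → skip
[4] flags=1000 → (cmp)
[5] flags=1000 NE?T → r3=0x37
[6] flags=1000 GE?F → skip
[7] flags=1000 EQ?F → skip
[8] flags=1001 → (cmp)
[9] flags=1001 CC?T → r3=0x5c
[10] flags=1001 LT?F → skip
[11] flags=1001 LE?F → skip

VAL = 0x5c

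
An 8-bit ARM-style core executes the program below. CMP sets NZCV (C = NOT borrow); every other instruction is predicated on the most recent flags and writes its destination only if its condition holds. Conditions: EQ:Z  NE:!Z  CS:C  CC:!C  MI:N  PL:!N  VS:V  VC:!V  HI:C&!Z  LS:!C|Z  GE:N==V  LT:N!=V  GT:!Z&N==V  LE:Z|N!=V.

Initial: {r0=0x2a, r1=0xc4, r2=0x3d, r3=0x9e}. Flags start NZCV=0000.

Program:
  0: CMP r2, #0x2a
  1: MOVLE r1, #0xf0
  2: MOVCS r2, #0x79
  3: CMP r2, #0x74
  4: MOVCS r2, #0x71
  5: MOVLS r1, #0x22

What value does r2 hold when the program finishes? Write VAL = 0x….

0: ✓ CMP  NZCV=0010
1: · MOVLE
2: ✓ MOVCS  r2←0x79
3: ✓ CMP  NZCV=0010
4: ✓ MOVCS  r2←0x71
5: · MOVLS

VAL = 0x71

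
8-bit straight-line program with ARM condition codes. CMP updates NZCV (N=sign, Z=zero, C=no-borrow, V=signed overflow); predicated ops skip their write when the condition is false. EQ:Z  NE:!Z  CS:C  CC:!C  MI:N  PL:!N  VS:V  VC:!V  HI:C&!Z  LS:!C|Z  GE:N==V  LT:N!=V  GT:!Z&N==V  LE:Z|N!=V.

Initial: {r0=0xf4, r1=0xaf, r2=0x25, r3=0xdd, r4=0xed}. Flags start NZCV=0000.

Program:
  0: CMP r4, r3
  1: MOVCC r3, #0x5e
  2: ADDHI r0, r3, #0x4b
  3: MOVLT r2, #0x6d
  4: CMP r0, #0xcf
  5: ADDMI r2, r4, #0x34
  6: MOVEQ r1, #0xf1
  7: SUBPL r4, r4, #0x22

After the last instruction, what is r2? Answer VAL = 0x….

[0] flags=0010 → (cmp)
[1] flags=0010 CC?F → skip
[2] flags=0010 HI?T → r0=0x28
[3] flags=0010 LT?F → skip
[4] flags=0000 → (cmp)
[5] flags=0000 MI?F → skip
[6] flags=0000 EQ?F → skip
[7] flags=0000 PL?T → r4=0xcb

VAL = 0x25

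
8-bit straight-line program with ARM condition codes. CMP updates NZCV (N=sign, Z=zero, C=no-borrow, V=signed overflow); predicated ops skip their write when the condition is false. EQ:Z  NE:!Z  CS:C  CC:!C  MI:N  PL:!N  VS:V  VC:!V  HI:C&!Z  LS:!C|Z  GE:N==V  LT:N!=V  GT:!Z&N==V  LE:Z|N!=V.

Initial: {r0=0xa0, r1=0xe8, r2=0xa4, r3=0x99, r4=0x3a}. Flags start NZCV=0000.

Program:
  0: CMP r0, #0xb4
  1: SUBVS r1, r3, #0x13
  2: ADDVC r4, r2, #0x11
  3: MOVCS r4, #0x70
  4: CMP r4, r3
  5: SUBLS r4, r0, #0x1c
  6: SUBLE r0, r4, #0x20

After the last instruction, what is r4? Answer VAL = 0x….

VAL = 0xb5

0: ✓ CMP  NZCV=1000
1: · SUBVS
2: ✓ ADDVC  r4←0xb5
3: · MOVCS
4: ✓ CMP  NZCV=0010
5: · SUBLS
6: · SUBLE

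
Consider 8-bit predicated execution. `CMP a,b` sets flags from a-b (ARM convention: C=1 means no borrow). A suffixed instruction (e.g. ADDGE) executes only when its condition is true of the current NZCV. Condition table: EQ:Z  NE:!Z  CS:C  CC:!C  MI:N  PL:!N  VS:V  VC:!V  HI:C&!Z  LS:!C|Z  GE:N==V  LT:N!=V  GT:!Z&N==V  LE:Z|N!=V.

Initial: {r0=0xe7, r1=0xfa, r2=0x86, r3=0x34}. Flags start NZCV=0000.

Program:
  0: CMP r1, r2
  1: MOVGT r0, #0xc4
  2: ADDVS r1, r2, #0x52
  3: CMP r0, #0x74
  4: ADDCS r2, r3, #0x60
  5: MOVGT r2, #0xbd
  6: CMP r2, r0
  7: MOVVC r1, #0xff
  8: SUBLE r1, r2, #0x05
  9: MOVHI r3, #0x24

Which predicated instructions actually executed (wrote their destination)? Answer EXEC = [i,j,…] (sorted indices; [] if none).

EXEC = [1,4,7,8]

0: ✓ CMP  NZCV=0010
1: ✓ MOVGT  r0←0xc4
2: · ADDVS
3: ✓ CMP  NZCV=0011
4: ✓ ADDCS  r2←0x94
5: · MOVGT
6: ✓ CMP  NZCV=1000
7: ✓ MOVVC  r1←0xff
8: ✓ SUBLE  r1←0x8f
9: · MOVHI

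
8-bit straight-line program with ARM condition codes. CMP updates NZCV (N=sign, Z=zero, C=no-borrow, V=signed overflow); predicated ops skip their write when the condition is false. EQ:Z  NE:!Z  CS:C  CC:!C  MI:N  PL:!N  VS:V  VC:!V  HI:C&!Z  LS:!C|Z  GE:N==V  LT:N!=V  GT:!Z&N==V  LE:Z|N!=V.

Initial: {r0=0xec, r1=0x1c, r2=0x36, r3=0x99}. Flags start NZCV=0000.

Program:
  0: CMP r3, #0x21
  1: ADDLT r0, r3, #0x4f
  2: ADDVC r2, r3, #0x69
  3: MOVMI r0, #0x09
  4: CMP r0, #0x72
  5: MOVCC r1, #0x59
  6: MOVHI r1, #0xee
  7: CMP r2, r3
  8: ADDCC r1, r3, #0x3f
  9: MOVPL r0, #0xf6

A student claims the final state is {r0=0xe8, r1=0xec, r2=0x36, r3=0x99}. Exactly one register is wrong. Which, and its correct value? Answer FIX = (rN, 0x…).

0: ✓ CMP  NZCV=0011
1: ✓ ADDLT  r0←0xe8
2: · ADDVC
3: · MOVMI
4: ✓ CMP  NZCV=0011
5: · MOVCC
6: ✓ MOVHI  r1←0xee
7: ✓ CMP  NZCV=1001
8: ✓ ADDCC  r1←0xd8
9: · MOVPL

FIX = (r1, 0xd8)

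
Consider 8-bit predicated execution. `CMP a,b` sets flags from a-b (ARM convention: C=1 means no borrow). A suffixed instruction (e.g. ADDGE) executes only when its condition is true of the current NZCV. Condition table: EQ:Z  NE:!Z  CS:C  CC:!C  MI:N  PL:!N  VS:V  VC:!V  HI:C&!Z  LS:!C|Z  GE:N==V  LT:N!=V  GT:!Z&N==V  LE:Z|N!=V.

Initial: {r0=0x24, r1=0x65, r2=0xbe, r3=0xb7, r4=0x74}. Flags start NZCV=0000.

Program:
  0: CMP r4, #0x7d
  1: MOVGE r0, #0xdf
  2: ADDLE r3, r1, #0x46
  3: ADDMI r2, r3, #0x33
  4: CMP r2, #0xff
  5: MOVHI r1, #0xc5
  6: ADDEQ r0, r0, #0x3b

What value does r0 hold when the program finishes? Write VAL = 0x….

VAL = 0x24

[0] flags=1000 → (cmp)
[1] flags=1000 GE?F → skip
[2] flags=1000 LE?T → r3=0xab
[3] flags=1000 MI?T → r2=0xde
[4] flags=1000 → (cmp)
[5] flags=1000 HI?F → skip
[6] flags=1000 EQ?F → skip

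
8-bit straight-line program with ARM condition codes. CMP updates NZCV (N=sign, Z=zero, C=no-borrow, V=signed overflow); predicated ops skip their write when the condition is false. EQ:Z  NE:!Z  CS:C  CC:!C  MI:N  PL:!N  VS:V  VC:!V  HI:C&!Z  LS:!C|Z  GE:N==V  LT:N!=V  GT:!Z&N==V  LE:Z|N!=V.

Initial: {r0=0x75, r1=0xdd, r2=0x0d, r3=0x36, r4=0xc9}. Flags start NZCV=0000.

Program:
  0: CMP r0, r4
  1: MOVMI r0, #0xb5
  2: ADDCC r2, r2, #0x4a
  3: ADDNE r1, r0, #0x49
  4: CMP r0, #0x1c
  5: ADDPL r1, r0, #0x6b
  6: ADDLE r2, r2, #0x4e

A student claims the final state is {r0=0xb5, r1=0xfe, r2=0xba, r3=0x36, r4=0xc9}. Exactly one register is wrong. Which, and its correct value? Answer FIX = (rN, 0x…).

FIX = (r2, 0xa5)

[0] flags=1001 → (cmp)
[1] flags=1001 MI?T → r0=0xb5
[2] flags=1001 CC?T → r2=0x57
[3] flags=1001 NE?T → r1=0xfe
[4] flags=1010 → (cmp)
[5] flags=1010 PL?F → skip
[6] flags=1010 LE?T → r2=0xa5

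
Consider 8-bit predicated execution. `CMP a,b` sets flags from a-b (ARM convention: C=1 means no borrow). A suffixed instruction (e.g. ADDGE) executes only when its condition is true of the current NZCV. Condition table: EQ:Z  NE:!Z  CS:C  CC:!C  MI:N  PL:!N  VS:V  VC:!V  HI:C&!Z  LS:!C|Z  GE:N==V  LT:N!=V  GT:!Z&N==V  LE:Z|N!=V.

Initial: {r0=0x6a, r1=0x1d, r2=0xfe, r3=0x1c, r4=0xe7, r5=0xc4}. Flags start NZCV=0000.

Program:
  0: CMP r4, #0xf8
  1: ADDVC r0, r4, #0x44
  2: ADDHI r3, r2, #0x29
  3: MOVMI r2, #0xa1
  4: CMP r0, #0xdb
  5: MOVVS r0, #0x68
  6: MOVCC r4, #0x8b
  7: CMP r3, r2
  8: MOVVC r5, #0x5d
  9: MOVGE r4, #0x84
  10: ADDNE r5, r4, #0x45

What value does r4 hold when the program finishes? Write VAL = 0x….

[0] flags=1000 → (cmp)
[1] flags=1000 VC?T → r0=0x2b
[2] flags=1000 HI?F → skip
[3] flags=1000 MI?T → r2=0xa1
[4] flags=0000 → (cmp)
[5] flags=0000 VS?F → skip
[6] flags=0000 CC?T → r4=0x8b
[7] flags=0000 → (cmp)
[8] flags=0000 VC?T → r5=0x5d
[9] flags=0000 GE?T → r4=0x84
[10] flags=0000 NE?T → r5=0xc9

VAL = 0x84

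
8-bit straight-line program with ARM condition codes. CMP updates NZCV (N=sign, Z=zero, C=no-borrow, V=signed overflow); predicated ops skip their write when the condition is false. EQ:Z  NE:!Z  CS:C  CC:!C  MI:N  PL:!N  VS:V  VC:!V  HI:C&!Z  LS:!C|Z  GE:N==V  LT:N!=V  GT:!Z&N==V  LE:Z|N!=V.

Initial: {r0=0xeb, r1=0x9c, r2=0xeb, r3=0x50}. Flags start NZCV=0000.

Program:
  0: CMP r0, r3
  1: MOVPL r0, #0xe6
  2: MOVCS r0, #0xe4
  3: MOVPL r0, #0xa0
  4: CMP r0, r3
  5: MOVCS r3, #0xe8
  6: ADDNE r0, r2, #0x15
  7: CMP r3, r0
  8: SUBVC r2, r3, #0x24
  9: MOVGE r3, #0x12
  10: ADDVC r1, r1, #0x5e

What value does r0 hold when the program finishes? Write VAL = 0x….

0: ✓ CMP  NZCV=1010
1: · MOVPL
2: ✓ MOVCS  r0←0xe4
3: · MOVPL
4: ✓ CMP  NZCV=1010
5: ✓ MOVCS  r3←0xe8
6: ✓ ADDNE  r0←0x00
7: ✓ CMP  NZCV=1010
8: ✓ SUBVC  r2←0xc4
9: · MOVGE
10: ✓ ADDVC  r1←0xfa

VAL = 0x00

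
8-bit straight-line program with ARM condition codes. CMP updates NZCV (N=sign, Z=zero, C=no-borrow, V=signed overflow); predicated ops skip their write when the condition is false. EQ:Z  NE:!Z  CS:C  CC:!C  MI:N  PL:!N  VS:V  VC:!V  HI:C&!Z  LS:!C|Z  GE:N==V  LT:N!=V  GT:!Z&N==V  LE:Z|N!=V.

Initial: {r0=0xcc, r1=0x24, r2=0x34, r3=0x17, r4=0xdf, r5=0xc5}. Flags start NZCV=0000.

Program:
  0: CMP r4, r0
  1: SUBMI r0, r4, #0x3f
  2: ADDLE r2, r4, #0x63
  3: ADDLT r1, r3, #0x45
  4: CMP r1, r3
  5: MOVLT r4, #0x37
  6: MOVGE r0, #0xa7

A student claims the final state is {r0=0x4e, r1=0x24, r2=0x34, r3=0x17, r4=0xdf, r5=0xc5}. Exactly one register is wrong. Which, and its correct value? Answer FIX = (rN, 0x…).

FIX = (r0, 0xa7)

0: ✓ CMP  NZCV=0010
1: · SUBMI
2: · ADDLE
3: · ADDLT
4: ✓ CMP  NZCV=0010
5: · MOVLT
6: ✓ MOVGE  r0←0xa7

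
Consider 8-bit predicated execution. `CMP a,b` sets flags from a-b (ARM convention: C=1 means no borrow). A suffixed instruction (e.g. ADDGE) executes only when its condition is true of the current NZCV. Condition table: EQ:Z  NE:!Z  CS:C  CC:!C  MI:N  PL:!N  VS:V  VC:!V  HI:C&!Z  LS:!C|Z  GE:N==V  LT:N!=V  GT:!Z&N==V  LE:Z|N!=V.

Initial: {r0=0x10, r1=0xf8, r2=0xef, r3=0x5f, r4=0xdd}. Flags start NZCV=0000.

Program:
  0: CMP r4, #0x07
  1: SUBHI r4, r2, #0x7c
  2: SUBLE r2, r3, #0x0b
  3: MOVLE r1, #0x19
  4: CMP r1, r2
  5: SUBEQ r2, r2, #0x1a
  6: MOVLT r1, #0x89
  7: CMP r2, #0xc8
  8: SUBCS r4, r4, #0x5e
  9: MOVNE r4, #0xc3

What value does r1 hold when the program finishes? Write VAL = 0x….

[0] flags=1010 → (cmp)
[1] flags=1010 HI?T → r4=0x73
[2] flags=1010 LE?T → r2=0x54
[3] flags=1010 LE?T → r1=0x19
[4] flags=1000 → (cmp)
[5] flags=1000 EQ?F → skip
[6] flags=1000 LT?T → r1=0x89
[7] flags=1001 → (cmp)
[8] flags=1001 CS?F → skip
[9] flags=1001 NE?T → r4=0xc3

VAL = 0x89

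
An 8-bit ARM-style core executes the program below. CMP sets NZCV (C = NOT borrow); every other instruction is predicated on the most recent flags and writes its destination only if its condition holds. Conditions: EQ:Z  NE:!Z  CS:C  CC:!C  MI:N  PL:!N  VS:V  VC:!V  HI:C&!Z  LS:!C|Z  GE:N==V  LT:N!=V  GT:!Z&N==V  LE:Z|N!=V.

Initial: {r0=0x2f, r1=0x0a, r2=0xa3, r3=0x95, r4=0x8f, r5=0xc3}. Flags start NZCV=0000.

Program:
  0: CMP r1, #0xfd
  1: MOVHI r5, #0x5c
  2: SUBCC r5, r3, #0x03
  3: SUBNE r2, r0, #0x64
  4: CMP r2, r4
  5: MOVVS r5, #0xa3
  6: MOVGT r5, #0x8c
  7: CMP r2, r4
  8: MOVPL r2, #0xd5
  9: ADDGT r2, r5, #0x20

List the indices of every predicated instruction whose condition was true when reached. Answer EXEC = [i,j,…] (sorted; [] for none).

EXEC = [2,3,6,8,9]

[0] flags=0000 → (cmp)
[1] flags=0000 HI?F → skip
[2] flags=0000 CC?T → r5=0x92
[3] flags=0000 NE?T → r2=0xcb
[4] flags=0010 → (cmp)
[5] flags=0010 VS?F → skip
[6] flags=0010 GT?T → r5=0x8c
[7] flags=0010 → (cmp)
[8] flags=0010 PL?T → r2=0xd5
[9] flags=0010 GT?T → r2=0xac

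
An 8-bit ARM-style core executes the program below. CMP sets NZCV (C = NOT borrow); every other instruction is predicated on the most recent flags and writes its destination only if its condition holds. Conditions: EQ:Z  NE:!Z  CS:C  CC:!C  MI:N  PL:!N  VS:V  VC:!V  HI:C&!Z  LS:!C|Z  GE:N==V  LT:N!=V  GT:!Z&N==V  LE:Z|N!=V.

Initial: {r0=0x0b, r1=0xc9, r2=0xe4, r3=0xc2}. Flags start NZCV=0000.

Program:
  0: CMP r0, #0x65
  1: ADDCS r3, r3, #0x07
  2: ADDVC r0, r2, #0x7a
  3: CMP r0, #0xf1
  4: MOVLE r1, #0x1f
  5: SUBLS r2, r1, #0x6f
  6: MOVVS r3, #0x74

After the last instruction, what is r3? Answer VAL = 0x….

0: ✓ CMP  NZCV=1000
1: · ADDCS
2: ✓ ADDVC  r0←0x5e
3: ✓ CMP  NZCV=0000
4: · MOVLE
5: ✓ SUBLS  r2←0x5a
6: · MOVVS

VAL = 0xc2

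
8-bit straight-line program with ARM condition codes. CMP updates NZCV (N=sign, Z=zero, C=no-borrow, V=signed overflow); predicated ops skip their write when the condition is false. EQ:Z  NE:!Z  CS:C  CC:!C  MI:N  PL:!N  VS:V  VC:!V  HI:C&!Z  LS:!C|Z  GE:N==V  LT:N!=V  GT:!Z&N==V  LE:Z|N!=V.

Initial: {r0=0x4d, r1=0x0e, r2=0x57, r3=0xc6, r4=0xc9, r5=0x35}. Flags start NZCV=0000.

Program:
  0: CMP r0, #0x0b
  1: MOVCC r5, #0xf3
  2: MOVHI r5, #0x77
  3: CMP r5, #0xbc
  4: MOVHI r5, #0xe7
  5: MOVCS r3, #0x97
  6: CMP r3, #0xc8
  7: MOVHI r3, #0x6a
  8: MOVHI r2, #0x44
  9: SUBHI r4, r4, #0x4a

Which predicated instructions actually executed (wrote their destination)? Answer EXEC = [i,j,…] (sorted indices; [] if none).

0: ✓ CMP  NZCV=0010
1: · MOVCC
2: ✓ MOVHI  r5←0x77
3: ✓ CMP  NZCV=1001
4: · MOVHI
5: · MOVCS
6: ✓ CMP  NZCV=1000
7: · MOVHI
8: · MOVHI
9: · SUBHI

EXEC = [2]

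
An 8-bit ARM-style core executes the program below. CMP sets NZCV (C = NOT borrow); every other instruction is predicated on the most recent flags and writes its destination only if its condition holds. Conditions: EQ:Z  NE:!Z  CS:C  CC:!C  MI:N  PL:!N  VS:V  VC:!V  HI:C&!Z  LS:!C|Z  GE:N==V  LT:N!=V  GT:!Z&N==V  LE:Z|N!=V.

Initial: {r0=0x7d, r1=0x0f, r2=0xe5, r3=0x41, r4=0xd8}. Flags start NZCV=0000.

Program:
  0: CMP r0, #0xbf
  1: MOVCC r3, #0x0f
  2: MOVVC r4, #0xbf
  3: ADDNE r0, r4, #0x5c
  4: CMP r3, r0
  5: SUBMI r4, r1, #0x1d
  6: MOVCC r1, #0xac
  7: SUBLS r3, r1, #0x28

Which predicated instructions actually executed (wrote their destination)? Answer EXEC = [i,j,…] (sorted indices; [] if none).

EXEC = [1,3,5,6,7]

[0] flags=1001 → (cmp)
[1] flags=1001 CC?T → r3=0x0f
[2] flags=1001 VC?F → skip
[3] flags=1001 NE?T → r0=0x34
[4] flags=1000 → (cmp)
[5] flags=1000 MI?T → r4=0xf2
[6] flags=1000 CC?T → r1=0xac
[7] flags=1000 LS?T → r3=0x84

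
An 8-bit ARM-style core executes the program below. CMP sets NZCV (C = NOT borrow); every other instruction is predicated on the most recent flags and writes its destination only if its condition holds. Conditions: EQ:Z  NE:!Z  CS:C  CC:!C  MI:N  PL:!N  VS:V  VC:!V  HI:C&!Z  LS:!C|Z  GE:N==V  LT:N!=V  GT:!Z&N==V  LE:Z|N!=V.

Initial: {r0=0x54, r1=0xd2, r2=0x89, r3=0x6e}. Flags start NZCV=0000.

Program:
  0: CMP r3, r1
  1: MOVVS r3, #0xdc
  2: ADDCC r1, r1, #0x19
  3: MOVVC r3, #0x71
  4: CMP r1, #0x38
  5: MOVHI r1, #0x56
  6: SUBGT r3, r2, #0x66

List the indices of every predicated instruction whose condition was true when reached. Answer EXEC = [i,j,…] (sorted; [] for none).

EXEC = [1,2,5]

[0] flags=1001 → (cmp)
[1] flags=1001 VS?T → r3=0xdc
[2] flags=1001 CC?T → r1=0xeb
[3] flags=1001 VC?F → skip
[4] flags=1010 → (cmp)
[5] flags=1010 HI?T → r1=0x56
[6] flags=1010 GT?F → skip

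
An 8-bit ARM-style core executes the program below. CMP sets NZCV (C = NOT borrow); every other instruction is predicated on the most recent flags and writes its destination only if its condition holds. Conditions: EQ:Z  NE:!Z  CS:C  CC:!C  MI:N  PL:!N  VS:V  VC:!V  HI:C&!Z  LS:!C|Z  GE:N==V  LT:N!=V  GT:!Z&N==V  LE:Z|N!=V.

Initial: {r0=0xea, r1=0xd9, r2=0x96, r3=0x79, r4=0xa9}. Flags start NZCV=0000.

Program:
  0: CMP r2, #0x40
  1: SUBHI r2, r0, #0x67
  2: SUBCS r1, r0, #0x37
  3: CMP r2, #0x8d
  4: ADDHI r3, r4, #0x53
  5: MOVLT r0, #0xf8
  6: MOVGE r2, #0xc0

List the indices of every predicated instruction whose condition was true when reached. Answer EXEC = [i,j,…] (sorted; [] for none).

[0] flags=0011 → (cmp)
[1] flags=0011 HI?T → r2=0x83
[2] flags=0011 CS?T → r1=0xb3
[3] flags=1000 → (cmp)
[4] flags=1000 HI?F → skip
[5] flags=1000 LT?T → r0=0xf8
[6] flags=1000 GE?F → skip

EXEC = [1,2,5]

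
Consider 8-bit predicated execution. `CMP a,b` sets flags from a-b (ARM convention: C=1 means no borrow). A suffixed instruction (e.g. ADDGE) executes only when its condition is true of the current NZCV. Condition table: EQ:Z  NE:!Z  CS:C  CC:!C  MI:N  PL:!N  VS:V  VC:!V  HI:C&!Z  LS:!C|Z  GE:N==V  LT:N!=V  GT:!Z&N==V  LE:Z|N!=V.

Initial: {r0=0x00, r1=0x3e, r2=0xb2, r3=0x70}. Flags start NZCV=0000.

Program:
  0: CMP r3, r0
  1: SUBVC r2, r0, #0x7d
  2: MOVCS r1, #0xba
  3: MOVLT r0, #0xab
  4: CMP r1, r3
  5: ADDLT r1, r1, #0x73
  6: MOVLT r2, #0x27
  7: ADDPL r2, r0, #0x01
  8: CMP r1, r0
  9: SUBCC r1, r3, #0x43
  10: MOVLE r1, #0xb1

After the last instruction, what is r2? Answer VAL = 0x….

VAL = 0x01

[0] flags=0010 → (cmp)
[1] flags=0010 VC?T → r2=0x83
[2] flags=0010 CS?T → r1=0xba
[3] flags=0010 LT?F → skip
[4] flags=0011 → (cmp)
[5] flags=0011 LT?T → r1=0x2d
[6] flags=0011 LT?T → r2=0x27
[7] flags=0011 PL?T → r2=0x01
[8] flags=0010 → (cmp)
[9] flags=0010 CC?F → skip
[10] flags=0010 LE?F → skip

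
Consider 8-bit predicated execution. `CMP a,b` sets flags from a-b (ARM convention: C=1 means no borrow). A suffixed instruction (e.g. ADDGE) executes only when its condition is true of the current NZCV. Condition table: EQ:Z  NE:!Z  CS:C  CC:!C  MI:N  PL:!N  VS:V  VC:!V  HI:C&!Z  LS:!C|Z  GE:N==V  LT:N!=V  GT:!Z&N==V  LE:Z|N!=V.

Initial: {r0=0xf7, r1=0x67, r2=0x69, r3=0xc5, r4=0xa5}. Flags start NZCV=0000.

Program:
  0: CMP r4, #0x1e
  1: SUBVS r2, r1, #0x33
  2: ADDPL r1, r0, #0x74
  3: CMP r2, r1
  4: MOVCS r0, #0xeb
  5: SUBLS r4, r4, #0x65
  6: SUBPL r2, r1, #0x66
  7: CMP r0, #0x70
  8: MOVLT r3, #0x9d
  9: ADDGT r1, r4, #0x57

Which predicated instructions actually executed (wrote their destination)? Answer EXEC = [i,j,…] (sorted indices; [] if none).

[0] flags=1010 → (cmp)
[1] flags=1010 VS?F → skip
[2] flags=1010 PL?F → skip
[3] flags=0010 → (cmp)
[4] flags=0010 CS?T → r0=0xeb
[5] flags=0010 LS?F → skip
[6] flags=0010 PL?T → r2=0x01
[7] flags=0011 → (cmp)
[8] flags=0011 LT?T → r3=0x9d
[9] flags=0011 GT?F → skip

EXEC = [4,6,8]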